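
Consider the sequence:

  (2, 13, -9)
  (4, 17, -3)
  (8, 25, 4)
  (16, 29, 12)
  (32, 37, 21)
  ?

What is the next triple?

First slot goes 2, 4, 8, 16, 32 → 64 (×2 each step).
Second slot — alternating steps +4, +8, +4, +8, …: 13, 17, 25, 29, 37 → 41.
Third slot: differences are 6, 7, 8, … (increasing by 1 each time), so -9, -3, 4, 12, 21 → 31.
So the next triple is (64, 41, 31).

(64, 41, 31)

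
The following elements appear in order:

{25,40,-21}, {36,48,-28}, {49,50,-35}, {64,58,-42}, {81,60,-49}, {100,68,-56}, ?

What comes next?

For the first coordinate, perfect squares: 5², 6², 7², …: 25, 36, 49, 64, 81, 100 → 121.
Second coordinate: alternating steps +8, +2, +8, +2, …; 40, 48, 50, 58, 60, 68 → 70.
Third coordinate: −7 each step, so -21, -28, -35, -42, -49, -56 → -63.
So the next element is {121,70,-63}.

{121,70,-63}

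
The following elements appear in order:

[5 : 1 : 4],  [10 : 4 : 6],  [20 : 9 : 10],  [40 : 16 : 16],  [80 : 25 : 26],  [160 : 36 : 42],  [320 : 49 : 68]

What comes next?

[640 : 64 : 110]

For the first coordinate, ×2 each step: 5, 10, 20, 40, 80, 160, 320 → 640.
Second coordinate — perfect squares: 1², 2², 3², …: 1, 4, 9, 16, 25, 36, 49 → 64.
For the third coordinate, each term is the sum of the two before it: 4, 6, 10, 16, 26, 42, 68 → 110.
So the next element is [640 : 64 : 110].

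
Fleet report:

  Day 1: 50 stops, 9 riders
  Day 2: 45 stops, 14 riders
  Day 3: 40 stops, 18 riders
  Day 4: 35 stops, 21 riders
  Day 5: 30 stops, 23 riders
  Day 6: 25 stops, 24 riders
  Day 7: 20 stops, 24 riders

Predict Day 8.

Stops goes 50, 45, 40, 35, 30, 25, 20 → 15 (−5 each step).
Riders — differences are 5, 4, 3, … (decreasing by 1 each time): 9, 14, 18, 21, 23, 24, 24 → 23.
So the next record is 15 stops, 23 riders.

15 stops, 23 riders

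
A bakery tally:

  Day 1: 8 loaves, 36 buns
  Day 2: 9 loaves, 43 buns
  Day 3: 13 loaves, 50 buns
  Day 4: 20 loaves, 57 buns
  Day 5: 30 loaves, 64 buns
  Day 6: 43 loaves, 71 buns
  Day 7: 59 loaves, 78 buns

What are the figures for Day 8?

78 loaves, 85 buns

Loaves: 8, 9, 13, 20, 30, 43, 59 → 78 (differences are 1, 4, 7, … (increasing by 3 each time)).
Buns: +7 each step; 36, 43, 50, 57, 64, 71, 78 → 85.
So the next line is 78 loaves, 85 buns.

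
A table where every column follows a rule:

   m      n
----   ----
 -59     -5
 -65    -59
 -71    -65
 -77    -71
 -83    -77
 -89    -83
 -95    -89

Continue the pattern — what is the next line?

-101  -95

Column m: -59, -65, -71, -77, -83, -89, -95 → -101 (−6 each step).
Column n goes -5, -59, -65, -71, -77, -83, -89 → -95 (always the previous value of the column m).
So the next line is -101  -95.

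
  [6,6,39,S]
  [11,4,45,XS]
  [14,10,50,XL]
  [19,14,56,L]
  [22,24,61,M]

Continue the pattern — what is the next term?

First component: alternating steps +5, +3, +5, +3, …, so 6, 11, 14, 19, 22 → 27.
Second component: each term is the sum of the two before it, so 6, 4, 10, 14, 24 → 38.
Third component goes 39, 45, 50, 56, 61 → 67 (alternating steps +6, +5, +6, +5, …).
Size — runs backward through clothing sizes XS→XL: S, XS, XL, L, M → S.
Combining the parts gives [27,38,67,S].

[27,38,67,S]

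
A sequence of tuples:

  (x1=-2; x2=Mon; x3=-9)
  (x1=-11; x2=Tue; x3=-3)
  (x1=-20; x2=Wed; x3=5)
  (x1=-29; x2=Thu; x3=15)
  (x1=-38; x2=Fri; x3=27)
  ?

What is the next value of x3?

41

For the x3, differences are 6, 8, 10, … (increasing by 2 each time): -9, -3, 5, 15, 27 → 41.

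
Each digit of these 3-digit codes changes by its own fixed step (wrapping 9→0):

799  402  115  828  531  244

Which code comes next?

First digit: 7, 4, 1, 8, 5, 2 → 9 (−3 each step, mod 10).
Second digit: +1 each step, mod 10; 9, 0, 1, 2, 3, 4 → 5.
Third digit: +3 each step, mod 10; 9, 2, 5, 8, 1, 4 → 7.
Combining the parts gives 957.

957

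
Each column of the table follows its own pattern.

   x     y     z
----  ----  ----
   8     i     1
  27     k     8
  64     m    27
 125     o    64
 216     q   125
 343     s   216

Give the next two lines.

Column x goes 8, 27, 64, 125, 216, 343 → 512 → 729 (perfect cubes: 2³, 3³, 4³, …).
Column y: letters move forward 2 places in the alphabet, so i, k, m, o, q, s → u → w.
Column z: perfect cubes: 1³, 2³, 3³, …; 1, 8, 27, 64, 125, 216 → 343 → 512.
Putting the parts together: 512  u  343 and then 729  w  512.

512  u  343; 729  w  512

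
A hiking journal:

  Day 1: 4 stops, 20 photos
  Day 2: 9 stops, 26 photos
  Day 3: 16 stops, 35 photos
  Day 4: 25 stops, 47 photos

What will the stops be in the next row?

Stops goes 4, 9, 16, 25 → 36 (perfect squares: 2², 3², 4², …).

36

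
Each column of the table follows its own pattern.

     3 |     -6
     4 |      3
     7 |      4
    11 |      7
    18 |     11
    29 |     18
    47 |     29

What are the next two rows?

First component: each term is the sum of the two before it; 3, 4, 7, 11, 18, 29, 47 → 76 → 123.
For the second component, always the previous value of the first component: -6, 3, 4, 7, 11, 18, 29 → 47 → 76.
So the next two rows are 76  47 and 123  76.

76  47; 123  76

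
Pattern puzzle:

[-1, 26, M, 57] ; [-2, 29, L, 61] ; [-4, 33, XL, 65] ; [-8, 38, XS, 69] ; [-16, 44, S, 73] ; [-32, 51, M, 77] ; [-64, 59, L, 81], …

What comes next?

[-128, 68, XL, 85]

First part: ×2 each step, so -1, -2, -4, -8, -16, -32, -64 → -128.
Second part — differences are 3, 4, 5, … (increasing by 1 each time): 26, 29, 33, 38, 44, 51, 59 → 68.
Size: repeats M → L → XL → XS → S, so M, L, XL, XS, S, M, L → XL.
Fourth part: 57, 61, 65, 69, 73, 77, 81 → 85 (+4 each step).
Putting it together: [-128, 68, XL, 85].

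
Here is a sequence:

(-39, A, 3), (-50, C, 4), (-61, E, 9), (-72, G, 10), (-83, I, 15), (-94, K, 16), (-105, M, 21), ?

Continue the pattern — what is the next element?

(-116, O, 22)

First component: -39, -50, -61, -72, -83, -94, -105 → -116 (−11 each step).
For the letter, letters move forward 2 places in the alphabet: A, C, E, G, I, K, M → O.
Third component: alternating steps +1, +5, +1, +5, …; 3, 4, 9, 10, 15, 16, 21 → 22.
So the next element is (-116, O, 22).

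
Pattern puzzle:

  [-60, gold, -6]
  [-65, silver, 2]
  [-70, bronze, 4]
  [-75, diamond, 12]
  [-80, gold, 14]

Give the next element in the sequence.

[-85, silver, 22]

First part — −5 each step: -60, -65, -70, -75, -80 → -85.
For the rank, repeats gold → silver → bronze → diamond: gold, silver, bronze, diamond, gold → silver.
For the third part, alternating steps +8, +2, +8, +2, …: -6, 2, 4, 12, 14 → 22.
Putting it together: [-85, silver, 22].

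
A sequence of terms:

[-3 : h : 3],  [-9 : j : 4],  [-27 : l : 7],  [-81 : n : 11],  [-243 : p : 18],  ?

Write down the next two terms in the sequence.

[-729 : r : 29], [-2187 : t : 47]

First value: ×3 each step, so -3, -9, -27, -81, -243 → -729 → -2187.
Letter: letters move forward 2 places in the alphabet, so h, j, l, n, p → r → t.
Third value: 3, 4, 7, 11, 18 → 29 → 47 (each term is the sum of the two before it).
So the next two terms are [-729 : r : 29] and [-2187 : t : 47].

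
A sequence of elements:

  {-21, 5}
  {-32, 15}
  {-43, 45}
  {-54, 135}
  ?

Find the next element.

First coordinate goes -21, -32, -43, -54 → -65 (−11 each step).
Second coordinate: ×3 each step, so 5, 15, 45, 135 → 405.
Putting it together: {-65, 405}.

{-65, 405}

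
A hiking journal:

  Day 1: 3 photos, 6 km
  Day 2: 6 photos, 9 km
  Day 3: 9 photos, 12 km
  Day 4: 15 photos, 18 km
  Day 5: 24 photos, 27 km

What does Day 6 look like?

39 photos, 42 km

Photos goes 3, 6, 9, 15, 24 → 39 (each term is the sum of the two before it).
Km: 6, 9, 12, 18, 27 → 42 (always 3 more than the photos).
So the next row is 39 photos, 42 km.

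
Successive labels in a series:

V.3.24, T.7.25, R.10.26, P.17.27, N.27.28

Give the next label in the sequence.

L.44.29

Letter — letters move back 2 places in the alphabet: V, T, R, P, N → L.
Second component — each term is the sum of the two before it: 3, 7, 10, 17, 27 → 44.
Third component: +1 each step; 24, 25, 26, 27, 28 → 29.
Putting it together: L.44.29.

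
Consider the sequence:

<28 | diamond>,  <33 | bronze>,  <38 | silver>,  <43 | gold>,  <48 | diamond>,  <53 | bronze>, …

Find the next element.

First slot: +5 each step, so 28, 33, 38, 43, 48, 53 → 58.
Rank: repeats diamond → bronze → silver → gold; diamond, bronze, silver, gold, diamond, bronze → silver.
Putting it together: <58 | silver>.

<58 | silver>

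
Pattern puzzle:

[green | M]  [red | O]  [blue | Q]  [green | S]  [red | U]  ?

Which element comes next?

Colour — repeats green → red → blue: green, red, blue, green, red → blue.
For the letter, letters move forward 2 places in the alphabet: M, O, Q, S, U → W.
Putting it together: [blue | W].

[blue | W]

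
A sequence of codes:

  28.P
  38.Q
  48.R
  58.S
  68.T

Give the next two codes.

First component: 28, 38, 48, 58, 68 → 78 → 88 (+10 each step).
Letter: letters move forward 1 place in the alphabet, so P, Q, R, S, T → U → V.
Putting the parts together: 78.U and then 88.V.

78.U then 88.V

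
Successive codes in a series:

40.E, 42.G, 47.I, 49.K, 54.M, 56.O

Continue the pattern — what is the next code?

First component: alternating steps +2, +5, +2, +5, …; 40, 42, 47, 49, 54, 56 → 61.
Letter goes E, G, I, K, M, O → Q (letters move forward 2 places in the alphabet).
So the next code is 61.Q.

61.Q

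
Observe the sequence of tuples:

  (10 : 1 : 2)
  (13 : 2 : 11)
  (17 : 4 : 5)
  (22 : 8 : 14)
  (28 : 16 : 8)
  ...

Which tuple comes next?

First component: 10, 13, 17, 22, 28 → 35 (differences are 3, 4, 5, … (increasing by 1 each time)).
Second component: 1, 2, 4, 8, 16 → 32 (×2 each step).
Third component — alternating steps +9, −6, +9, −6, …: 2, 11, 5, 14, 8 → 17.
Putting it together: (35 : 32 : 17).

(35 : 32 : 17)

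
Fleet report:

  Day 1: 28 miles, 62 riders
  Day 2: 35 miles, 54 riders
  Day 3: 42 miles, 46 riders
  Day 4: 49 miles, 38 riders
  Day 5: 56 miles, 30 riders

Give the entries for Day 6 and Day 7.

63 miles, 22 riders; 70 miles, 14 riders

Miles goes 28, 35, 42, 49, 56 → 63 → 70 (+7 each step).
For the riders, −8 each step: 62, 54, 46, 38, 30 → 22 → 14.
So the next two records are 63 miles, 22 riders and 70 miles, 14 riders.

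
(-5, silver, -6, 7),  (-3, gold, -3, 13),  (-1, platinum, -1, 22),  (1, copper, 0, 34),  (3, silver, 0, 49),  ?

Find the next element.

(5, gold, -1, 67)

First coordinate goes -5, -3, -1, 1, 3 → 5 (+2 each step).
Metal: repeats silver → gold → platinum → copper; silver, gold, platinum, copper, silver → gold.
Third coordinate: differences are 3, 2, 1, … (decreasing by 1 each time), so -6, -3, -1, 0, 0 → -1.
Fourth coordinate goes 7, 13, 22, 34, 49 → 67 (differences are 6, 9, 12, … (increasing by 3 each time)).
So the next element is (5, gold, -1, 67).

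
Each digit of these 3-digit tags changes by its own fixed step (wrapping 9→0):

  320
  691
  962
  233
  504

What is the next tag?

875

For the first digit, +3 each step, mod 10: 3, 6, 9, 2, 5 → 8.
Second digit: −3 each step, mod 10; 2, 9, 6, 3, 0 → 7.
Third digit: +1 each step, mod 10; 0, 1, 2, 3, 4 → 5.
So the next tag is 875.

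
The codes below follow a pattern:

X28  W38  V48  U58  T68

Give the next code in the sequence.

Letter — letters move back 1 place in the alphabet: X, W, V, U, T → S.
Second component — +10 each step: 28, 38, 48, 58, 68 → 78.
Combining the parts gives S78.

S78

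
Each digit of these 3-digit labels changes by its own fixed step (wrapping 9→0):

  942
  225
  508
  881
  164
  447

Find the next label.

First digit: +3 each step, mod 10, so 9, 2, 5, 8, 1, 4 → 7.
Second digit goes 4, 2, 0, 8, 6, 4 → 2 (−2 each step, mod 10).
For the third digit, +3 each step, mod 10: 2, 5, 8, 1, 4, 7 → 0.
So the next label is 720.

720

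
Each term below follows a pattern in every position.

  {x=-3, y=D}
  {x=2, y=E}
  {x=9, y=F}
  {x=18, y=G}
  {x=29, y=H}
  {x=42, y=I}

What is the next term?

{x=57, y=J}

For the x, differences are 5, 7, 9, … (increasing by 2 each time): -3, 2, 9, 18, 29, 42 → 57.
Y: letters move forward 1 place in the alphabet, so D, E, F, G, H, I → J.
Combining the parts gives {x=57, y=J}.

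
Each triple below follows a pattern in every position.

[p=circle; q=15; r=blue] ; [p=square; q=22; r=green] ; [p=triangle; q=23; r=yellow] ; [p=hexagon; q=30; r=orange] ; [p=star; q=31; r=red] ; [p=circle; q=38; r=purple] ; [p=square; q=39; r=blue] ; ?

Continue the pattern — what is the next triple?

[p=triangle; q=46; r=green]

P: circle, square, triangle, hexagon, star, circle, square → triangle (repeats circle → square → triangle → hexagon → star).
For the q, alternating steps +7, +1, +7, +1, …: 15, 22, 23, 30, 31, 38, 39 → 46.
For the r, repeats blue → green → yellow → orange → red → purple: blue, green, yellow, orange, red, purple, blue → green.
So the next triple is [p=triangle; q=46; r=green].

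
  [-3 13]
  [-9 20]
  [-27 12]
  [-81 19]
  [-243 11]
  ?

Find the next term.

For the first entry, ×3 each step: -3, -9, -27, -81, -243 → -729.
For the second entry, alternating steps +7, −8, +7, −8, …: 13, 20, 12, 19, 11 → 18.
So the next term is [-729 18].

[-729 18]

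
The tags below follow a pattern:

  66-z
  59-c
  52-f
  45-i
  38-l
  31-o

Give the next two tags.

First component: −7 each step, so 66, 59, 52, 45, 38, 31 → 24 → 17.
Letter goes z, c, f, i, l, o → r → u (letters move forward 3 places in the alphabet, wrapping Z→A).
So the next two tags are 24-r and 17-u.

24-r then 17-u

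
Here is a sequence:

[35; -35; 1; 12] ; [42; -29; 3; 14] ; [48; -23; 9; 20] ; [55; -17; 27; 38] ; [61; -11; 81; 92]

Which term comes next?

[68; -5; 243; 254]

First slot: alternating steps +7, +6, +7, +6, …, so 35, 42, 48, 55, 61 → 68.
For the second slot, +6 each step: -35, -29, -23, -17, -11 → -5.
Third slot: ×3 each step, so 1, 3, 9, 27, 81 → 243.
Fourth slot goes 12, 14, 20, 38, 92 → 254 (always 11 more than the third slot).
So the next term is [68; -5; 243; 254].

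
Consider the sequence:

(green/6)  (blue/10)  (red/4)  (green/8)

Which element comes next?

(blue/2)

Colour: green, blue, red, green → blue (repeats green → blue → red).
Second value — alternating steps +4, −6, +4, −6, …: 6, 10, 4, 8 → 2.
Putting it together: (blue/2).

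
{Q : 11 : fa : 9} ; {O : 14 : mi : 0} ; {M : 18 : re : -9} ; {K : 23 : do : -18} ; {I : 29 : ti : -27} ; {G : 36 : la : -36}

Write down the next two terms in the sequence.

Letter: letters move back 2 places in the alphabet; Q, O, M, K, I, G → E → C.
For the second slot, differences are 3, 4, 5, … (increasing by 1 each time): 11, 14, 18, 23, 29, 36 → 44 → 53.
Note goes fa, mi, re, do, ti, la → sol → fa (runs backward through the solfège scale do→ti).
Fourth slot — −9 each step: 9, 0, -9, -18, -27, -36 → -45 → -54.
Putting the parts together: {E : 44 : sol : -45} and then {C : 53 : fa : -54}.

{E : 44 : sol : -45}, {C : 53 : fa : -54}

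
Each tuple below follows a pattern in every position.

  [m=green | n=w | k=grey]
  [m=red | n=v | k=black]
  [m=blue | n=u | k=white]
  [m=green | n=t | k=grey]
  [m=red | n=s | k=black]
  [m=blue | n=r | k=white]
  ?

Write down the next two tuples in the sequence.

M — repeats green → red → blue: green, red, blue, green, red, blue → green → red.
N: letters move back 1 place in the alphabet; w, v, u, t, s, r → q → p.
For the k, repeats grey → black → white: grey, black, white, grey, black, white → grey → black.
So the next two tuples are [m=green | n=q | k=grey] and [m=red | n=p | k=black].

[m=green | n=q | k=grey], [m=red | n=p | k=black]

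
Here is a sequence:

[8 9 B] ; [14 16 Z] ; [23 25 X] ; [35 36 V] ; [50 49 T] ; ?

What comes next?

First value: differences are 6, 9, 12, … (increasing by 3 each time); 8, 14, 23, 35, 50 → 68.
Second value: perfect squares: 3², 4², 5², …, so 9, 16, 25, 36, 49 → 64.
Letter — letters move back 2 places in the alphabet, wrapping A→Z: B, Z, X, V, T → R.
So the next triple is [68 64 R].

[68 64 R]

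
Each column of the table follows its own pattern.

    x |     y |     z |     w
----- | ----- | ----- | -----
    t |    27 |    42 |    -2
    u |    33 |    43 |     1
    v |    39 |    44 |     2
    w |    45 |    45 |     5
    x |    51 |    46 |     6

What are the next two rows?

y  57  47  9; z  63  48  10

Column x — letters move forward 1 place in the alphabet: t, u, v, w, x → y → z.
For the column y, +6 each step: 27, 33, 39, 45, 51 → 57 → 63.
Column z goes 42, 43, 44, 45, 46 → 47 → 48 (+1 each step).
For the column w, alternating steps +3, +1, +3, +1, …: -2, 1, 2, 5, 6 → 9 → 10.
Putting the parts together: y  57  47  9 and then z  63  48  10.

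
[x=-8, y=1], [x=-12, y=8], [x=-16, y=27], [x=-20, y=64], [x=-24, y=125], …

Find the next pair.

X: −4 each step; -8, -12, -16, -20, -24 → -28.
Y — perfect cubes: 1³, 2³, 3³, …: 1, 8, 27, 64, 125 → 216.
So the next pair is [x=-28, y=216].

[x=-28, y=216]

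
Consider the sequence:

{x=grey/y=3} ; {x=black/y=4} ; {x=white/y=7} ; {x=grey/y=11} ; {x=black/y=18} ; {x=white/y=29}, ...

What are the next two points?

{x=grey/y=47}, {x=black/y=76}

For the x, repeats grey → black → white: grey, black, white, grey, black, white → grey → black.
Y: each term is the sum of the two before it; 3, 4, 7, 11, 18, 29 → 47 → 76.
Putting the parts together: {x=grey/y=47} and then {x=black/y=76}.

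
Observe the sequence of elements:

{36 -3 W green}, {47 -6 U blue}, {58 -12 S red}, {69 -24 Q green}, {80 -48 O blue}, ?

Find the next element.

{91 -96 M red}

First coordinate — +11 each step: 36, 47, 58, 69, 80 → 91.
Second coordinate goes -3, -6, -12, -24, -48 → -96 (×2 each step).
For the letter, letters move back 2 places in the alphabet: W, U, S, Q, O → M.
For the colour, repeats green → blue → red: green, blue, red, green, blue → red.
Putting it together: {91 -96 M red}.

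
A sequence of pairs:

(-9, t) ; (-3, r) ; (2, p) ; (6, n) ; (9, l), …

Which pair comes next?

First coordinate: differences are 6, 5, 4, … (decreasing by 1 each time), so -9, -3, 2, 6, 9 → 11.
Letter: t, r, p, n, l → j (letters move back 2 places in the alphabet).
Combining the parts gives (11, j).

(11, j)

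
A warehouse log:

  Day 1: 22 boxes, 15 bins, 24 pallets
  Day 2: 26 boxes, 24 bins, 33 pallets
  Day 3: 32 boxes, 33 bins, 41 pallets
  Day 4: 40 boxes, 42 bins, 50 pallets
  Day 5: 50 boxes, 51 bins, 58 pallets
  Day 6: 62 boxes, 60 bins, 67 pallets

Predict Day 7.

Boxes: differences are 4, 6, 8, … (increasing by 2 each time), so 22, 26, 32, 40, 50, 62 → 76.
Bins: +9 each step; 15, 24, 33, 42, 51, 60 → 69.
Pallets — alternating steps +9, +8, +9, +8, …: 24, 33, 41, 50, 58, 67 → 75.
Putting it together: 76 boxes, 69 bins, 75 pallets.

76 boxes, 69 bins, 75 pallets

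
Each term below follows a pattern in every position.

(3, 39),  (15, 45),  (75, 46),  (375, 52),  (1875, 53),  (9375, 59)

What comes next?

(46875, 60)

First coordinate: 3, 15, 75, 375, 1875, 9375 → 46875 (×5 each step).
Second coordinate: 39, 45, 46, 52, 53, 59 → 60 (alternating steps +6, +1, +6, +1, …).
Putting it together: (46875, 60).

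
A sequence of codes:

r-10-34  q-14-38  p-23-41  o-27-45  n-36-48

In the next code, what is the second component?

Second component — alternating steps +4, +9, +4, +9, …: 10, 14, 23, 27, 36 → 40.

40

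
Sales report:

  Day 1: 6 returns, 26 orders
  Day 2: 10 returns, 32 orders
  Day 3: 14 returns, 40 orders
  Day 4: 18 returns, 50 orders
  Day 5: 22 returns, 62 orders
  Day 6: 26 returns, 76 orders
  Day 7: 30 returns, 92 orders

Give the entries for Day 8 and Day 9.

Returns: +4 each step; 6, 10, 14, 18, 22, 26, 30 → 34 → 38.
Orders: differences are 6, 8, 10, … (increasing by 2 each time); 26, 32, 40, 50, 62, 76, 92 → 110 → 130.
Putting the parts together: 34 returns, 110 orders and then 38 returns, 130 orders.

34 returns, 110 orders; 38 returns, 130 orders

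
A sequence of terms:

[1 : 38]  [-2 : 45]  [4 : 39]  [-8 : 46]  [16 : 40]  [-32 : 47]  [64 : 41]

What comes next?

First entry: ×(-2) each step; 1, -2, 4, -8, 16, -32, 64 → -128.
Second entry: 38, 45, 39, 46, 40, 47, 41 → 48 (alternating steps +7, −6, +7, −6, …).
Putting it together: [-128 : 48].

[-128 : 48]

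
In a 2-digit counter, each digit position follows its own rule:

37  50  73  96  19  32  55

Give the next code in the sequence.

First digit goes 3, 5, 7, 9, 1, 3, 5 → 7 (+2 each step, mod 10).
Second digit: +3 each step, mod 10, so 7, 0, 3, 6, 9, 2, 5 → 8.
Combining the parts gives 78.

78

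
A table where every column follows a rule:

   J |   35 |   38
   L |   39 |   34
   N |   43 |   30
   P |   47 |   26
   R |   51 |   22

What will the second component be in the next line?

Second component: +4 each step; 35, 39, 43, 47, 51 → 55.

55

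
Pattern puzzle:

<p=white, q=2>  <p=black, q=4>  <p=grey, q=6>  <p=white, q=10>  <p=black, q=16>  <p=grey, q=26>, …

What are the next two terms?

<p=white, q=42>, <p=black, q=68>

P: white, black, grey, white, black, grey → white → black (repeats white → black → grey).
Q: 2, 4, 6, 10, 16, 26 → 42 → 68 (each term is the sum of the two before it).
Putting the parts together: <p=white, q=42> and then <p=black, q=68>.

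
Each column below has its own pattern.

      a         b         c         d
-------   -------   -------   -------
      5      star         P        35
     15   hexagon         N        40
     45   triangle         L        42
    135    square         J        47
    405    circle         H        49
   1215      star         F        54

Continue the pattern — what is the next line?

Column a — ×3 each step: 5, 15, 45, 135, 405, 1215 → 3645.
Column b: star, hexagon, triangle, square, circle, star → hexagon (repeats star → hexagon → triangle → square → circle).
Column c — letters move back 2 places in the alphabet: P, N, L, J, H, F → D.
Column d: alternating steps +5, +2, +5, +2, …; 35, 40, 42, 47, 49, 54 → 56.
Putting it together: 3645  hexagon  D  56.

3645  hexagon  D  56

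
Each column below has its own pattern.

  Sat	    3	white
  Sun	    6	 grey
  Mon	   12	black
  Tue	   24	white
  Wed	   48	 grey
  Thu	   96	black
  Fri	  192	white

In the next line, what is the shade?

Shade goes white, grey, black, white, grey, black, white → grey (repeats white → grey → black).

grey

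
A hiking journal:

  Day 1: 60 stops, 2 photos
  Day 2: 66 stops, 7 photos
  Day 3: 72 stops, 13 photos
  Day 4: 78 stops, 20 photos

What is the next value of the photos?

Photos: differences are 5, 6, 7, … (increasing by 1 each time); 2, 7, 13, 20 → 28.

28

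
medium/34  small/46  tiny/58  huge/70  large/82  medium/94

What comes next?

small/106

Size: repeats medium → small → tiny → huge → large; medium, small, tiny, huge, large, medium → small.
Second component: 34, 46, 58, 70, 82, 94 → 106 (+12 each step).
So the next label is small/106.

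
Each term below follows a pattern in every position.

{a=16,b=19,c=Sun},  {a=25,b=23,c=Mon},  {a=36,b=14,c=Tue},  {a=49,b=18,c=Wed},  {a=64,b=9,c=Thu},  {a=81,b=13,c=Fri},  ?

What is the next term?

A: perfect squares: 4², 5², 6², …; 16, 25, 36, 49, 64, 81 → 100.
B: alternating steps +4, −9, +4, −9, …, so 19, 23, 14, 18, 9, 13 → 4.
C: Sun, Mon, Tue, Wed, Thu, Fri → Sat (runs through the weekdays Mon→Sun).
Putting it together: {a=100,b=4,c=Sat}.

{a=100,b=4,c=Sat}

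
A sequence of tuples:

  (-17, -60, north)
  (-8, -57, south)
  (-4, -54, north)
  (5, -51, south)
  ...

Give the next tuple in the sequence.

First value: alternating steps +9, +4, +9, +4, …; -17, -8, -4, 5 → 9.
Second value: +3 each step, so -60, -57, -54, -51 → -48.
Direction: alternates north ↔ south, so north, south, north, south → north.
Combining the parts gives (9, -48, north).

(9, -48, north)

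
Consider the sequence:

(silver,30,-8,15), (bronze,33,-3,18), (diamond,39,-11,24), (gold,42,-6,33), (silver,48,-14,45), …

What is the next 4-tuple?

(bronze,51,-9,60)

Rank: silver, bronze, diamond, gold, silver → bronze (repeats silver → bronze → diamond → gold).
For the second entry, alternating steps +3, +6, +3, +6, …: 30, 33, 39, 42, 48 → 51.
Third entry: alternating steps +5, −8, +5, −8, …, so -8, -3, -11, -6, -14 → -9.
Fourth entry: differences are 3, 6, 9, … (increasing by 3 each time); 15, 18, 24, 33, 45 → 60.
So the next 4-tuple is (bronze,51,-9,60).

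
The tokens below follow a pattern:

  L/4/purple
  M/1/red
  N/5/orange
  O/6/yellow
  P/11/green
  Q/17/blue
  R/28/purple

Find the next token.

Letter: letters move forward 1 place in the alphabet, so L, M, N, O, P, Q, R → S.
Second component goes 4, 1, 5, 6, 11, 17, 28 → 45 (each term is the sum of the two before it).
Colour: repeats purple → red → orange → yellow → green → blue; purple, red, orange, yellow, green, blue, purple → red.
Combining the parts gives S/45/red.

S/45/red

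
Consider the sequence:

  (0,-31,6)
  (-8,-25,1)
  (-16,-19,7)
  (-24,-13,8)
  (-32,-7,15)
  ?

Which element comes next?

(-40,-1,23)

For the first component, −8 each step: 0, -8, -16, -24, -32 → -40.
For the second component, +6 each step: -31, -25, -19, -13, -7 → -1.
Third component: 6, 1, 7, 8, 15 → 23 (each term is the sum of the two before it).
Combining the parts gives (-40,-1,23).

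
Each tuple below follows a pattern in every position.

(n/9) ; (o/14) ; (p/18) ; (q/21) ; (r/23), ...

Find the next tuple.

(s/24)

Letter: n, o, p, q, r → s (letters move forward 1 place in the alphabet).
Second entry — differences are 5, 4, 3, … (decreasing by 1 each time): 9, 14, 18, 21, 23 → 24.
Putting it together: (s/24).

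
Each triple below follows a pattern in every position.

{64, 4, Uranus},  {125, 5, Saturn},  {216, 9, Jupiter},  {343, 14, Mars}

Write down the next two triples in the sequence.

First value: 64, 125, 216, 343 → 512 → 729 (perfect cubes: 4³, 5³, 6³, …).
Second value — each term is the sum of the two before it: 4, 5, 9, 14 → 23 → 37.
Planet — runs backward through the planets Mercury→Neptune: Uranus, Saturn, Jupiter, Mars → Earth → Venus.
Putting the parts together: {512, 23, Earth} and then {729, 37, Venus}.

{512, 23, Earth}, {729, 37, Venus}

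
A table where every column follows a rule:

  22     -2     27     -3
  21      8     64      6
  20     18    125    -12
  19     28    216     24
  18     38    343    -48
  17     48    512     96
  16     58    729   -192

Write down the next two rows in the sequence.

First component: −1 each step; 22, 21, 20, 19, 18, 17, 16 → 15 → 14.
Second component goes -2, 8, 18, 28, 38, 48, 58 → 68 → 78 (+10 each step).
Third component: perfect cubes: 3³, 4³, 5³, …; 27, 64, 125, 216, 343, 512, 729 → 1000 → 1331.
Fourth component goes -3, 6, -12, 24, -48, 96, -192 → 384 → -768 (×(-2) each step).
So the next two rows are 15  68  1000  384 and 14  78  1331  -768.

15  68  1000  384; 14  78  1331  -768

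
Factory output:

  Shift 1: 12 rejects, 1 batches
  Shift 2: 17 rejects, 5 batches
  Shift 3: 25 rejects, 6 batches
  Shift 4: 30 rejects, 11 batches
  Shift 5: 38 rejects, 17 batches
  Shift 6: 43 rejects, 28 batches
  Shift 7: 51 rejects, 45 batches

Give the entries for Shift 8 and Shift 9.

For the rejects, alternating steps +5, +8, +5, +8, …: 12, 17, 25, 30, 38, 43, 51 → 56 → 64.
Batches: each term is the sum of the two before it; 1, 5, 6, 11, 17, 28, 45 → 73 → 118.
Putting the parts together: 56 rejects, 73 batches and then 64 rejects, 118 batches.

56 rejects, 73 batches; 64 rejects, 118 batches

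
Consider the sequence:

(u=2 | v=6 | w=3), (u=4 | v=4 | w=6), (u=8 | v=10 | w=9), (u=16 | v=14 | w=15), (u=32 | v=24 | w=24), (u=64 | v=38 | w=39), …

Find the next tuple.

U: ×2 each step, so 2, 4, 8, 16, 32, 64 → 128.
V — each term is the sum of the two before it: 6, 4, 10, 14, 24, 38 → 62.
For the w, each term is the sum of the two before it: 3, 6, 9, 15, 24, 39 → 63.
Putting it together: (u=128 | v=62 | w=63).

(u=128 | v=62 | w=63)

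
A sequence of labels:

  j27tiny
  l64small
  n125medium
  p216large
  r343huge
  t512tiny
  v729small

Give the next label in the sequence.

x1000medium

Letter: letters move forward 2 places in the alphabet; j, l, n, p, r, t, v → x.
Second component: 27, 64, 125, 216, 343, 512, 729 → 1000 (perfect cubes: 3³, 4³, 5³, …).
Size: repeats tiny → small → medium → large → huge; tiny, small, medium, large, huge, tiny, small → medium.
Combining the parts gives x1000medium.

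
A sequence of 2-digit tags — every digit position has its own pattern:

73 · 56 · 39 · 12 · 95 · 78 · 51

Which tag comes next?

34

First digit: −2 each step, mod 10; 7, 5, 3, 1, 9, 7, 5 → 3.
Second digit: 3, 6, 9, 2, 5, 8, 1 → 4 (+3 each step, mod 10).
So the next tag is 34.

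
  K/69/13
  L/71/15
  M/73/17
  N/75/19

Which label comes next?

O/77/21

For the letter, letters move forward 1 place in the alphabet: K, L, M, N → O.
Second component: 69, 71, 73, 75 → 77 (+2 each step).
For the third component, +2 each step: 13, 15, 17, 19 → 21.
So the next label is O/77/21.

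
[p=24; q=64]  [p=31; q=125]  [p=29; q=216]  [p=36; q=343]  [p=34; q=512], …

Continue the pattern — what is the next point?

[p=41; q=729]

P: 24, 31, 29, 36, 34 → 41 (alternating steps +7, −2, +7, −2, …).
Q: perfect cubes: 4³, 5³, 6³, …, so 64, 125, 216, 343, 512 → 729.
Putting it together: [p=41; q=729].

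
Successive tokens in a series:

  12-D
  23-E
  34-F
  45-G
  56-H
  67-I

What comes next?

78-J

First component: 12, 23, 34, 45, 56, 67 → 78 (+11 each step).
Letter goes D, E, F, G, H, I → J (letters move forward 1 place in the alphabet).
Combining the parts gives 78-J.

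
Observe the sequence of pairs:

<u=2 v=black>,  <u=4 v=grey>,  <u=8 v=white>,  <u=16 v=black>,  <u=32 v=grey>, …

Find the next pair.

<u=64 v=white>

For the u, ×2 each step: 2, 4, 8, 16, 32 → 64.
V — repeats black → grey → white: black, grey, white, black, grey → white.
Combining the parts gives <u=64 v=white>.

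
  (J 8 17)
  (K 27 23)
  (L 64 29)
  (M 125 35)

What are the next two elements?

For the letter, letters move forward 1 place in the alphabet: J, K, L, M → N → O.
For the second value, perfect cubes: 2³, 3³, 4³, …: 8, 27, 64, 125 → 216 → 343.
Third value: 17, 23, 29, 35 → 41 → 47 (+6 each step).
Putting the parts together: (N 216 41) and then (O 343 47).

(N 216 41), (O 343 47)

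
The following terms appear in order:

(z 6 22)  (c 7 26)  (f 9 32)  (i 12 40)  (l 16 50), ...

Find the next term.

Letter: z, c, f, i, l → o (letters move forward 3 places in the alphabet, wrapping Z→A).
Second slot: differences are 1, 2, 3, … (increasing by 1 each time), so 6, 7, 9, 12, 16 → 21.
For the third slot, differences are 4, 6, 8, … (increasing by 2 each time): 22, 26, 32, 40, 50 → 62.
So the next term is (o 21 62).

(o 21 62)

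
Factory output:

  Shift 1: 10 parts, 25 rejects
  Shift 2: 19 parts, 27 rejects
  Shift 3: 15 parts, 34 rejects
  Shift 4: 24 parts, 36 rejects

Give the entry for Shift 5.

Parts: 10, 19, 15, 24 → 20 (alternating steps +9, −4, +9, −4, …).
Rejects: alternating steps +2, +7, +2, +7, …, so 25, 27, 34, 36 → 43.
Putting it together: 20 parts, 43 rejects.

20 parts, 43 rejects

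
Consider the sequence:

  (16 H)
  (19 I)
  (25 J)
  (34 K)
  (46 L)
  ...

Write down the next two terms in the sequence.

For the first part, differences are 3, 6, 9, … (increasing by 3 each time): 16, 19, 25, 34, 46 → 61 → 79.
For the letter, letters move forward 1 place in the alphabet: H, I, J, K, L → M → N.
Putting the parts together: (61 M) and then (79 N).

(61 M), (79 N)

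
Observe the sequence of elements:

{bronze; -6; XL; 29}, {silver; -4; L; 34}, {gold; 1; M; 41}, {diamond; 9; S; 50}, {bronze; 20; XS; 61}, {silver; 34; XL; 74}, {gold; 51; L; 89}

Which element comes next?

{diamond; 71; M; 106}

Rank: repeats bronze → silver → gold → diamond; bronze, silver, gold, diamond, bronze, silver, gold → diamond.
Second value: differences are 2, 5, 8, … (increasing by 3 each time); -6, -4, 1, 9, 20, 34, 51 → 71.
Size: XL, L, M, S, XS, XL, L → M (repeats XL → L → M → S → XS).
Fourth value goes 29, 34, 41, 50, 61, 74, 89 → 106 (differences are 5, 7, 9, … (increasing by 2 each time)).
Combining the parts gives {diamond; 71; M; 106}.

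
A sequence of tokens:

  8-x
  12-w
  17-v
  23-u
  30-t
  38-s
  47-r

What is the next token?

57-q

First component goes 8, 12, 17, 23, 30, 38, 47 → 57 (differences are 4, 5, 6, … (increasing by 1 each time)).
For the letter, letters move back 1 place in the alphabet: x, w, v, u, t, s, r → q.
Putting it together: 57-q.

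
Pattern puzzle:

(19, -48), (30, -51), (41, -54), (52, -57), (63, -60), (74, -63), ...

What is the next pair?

First entry goes 19, 30, 41, 52, 63, 74 → 85 (+11 each step).
Second entry: -48, -51, -54, -57, -60, -63 → -66 (−3 each step).
Combining the parts gives (85, -66).

(85, -66)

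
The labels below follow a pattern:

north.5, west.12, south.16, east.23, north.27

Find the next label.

west.34

Direction: repeats north → west → south → east; north, west, south, east, north → west.
Second component: alternating steps +7, +4, +7, +4, …, so 5, 12, 16, 23, 27 → 34.
Combining the parts gives west.34.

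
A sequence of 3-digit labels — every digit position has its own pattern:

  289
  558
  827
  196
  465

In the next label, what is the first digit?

First digit: 2, 5, 8, 1, 4 → 7 (+3 each step, mod 10).

7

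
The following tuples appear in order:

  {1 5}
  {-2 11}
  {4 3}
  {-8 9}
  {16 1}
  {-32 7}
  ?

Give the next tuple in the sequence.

{64 -1}

First entry: ×(-2) each step, so 1, -2, 4, -8, 16, -32 → 64.
Second entry: alternating steps +6, −8, +6, −8, …; 5, 11, 3, 9, 1, 7 → -1.
So the next tuple is {64 -1}.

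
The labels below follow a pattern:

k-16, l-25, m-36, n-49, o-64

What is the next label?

p-81

Letter — letters move forward 1 place in the alphabet: k, l, m, n, o → p.
Second component — perfect squares: 4², 5², 6², …: 16, 25, 36, 49, 64 → 81.
Putting it together: p-81.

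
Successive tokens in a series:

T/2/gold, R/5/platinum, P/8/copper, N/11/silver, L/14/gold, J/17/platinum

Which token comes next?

For the letter, letters move back 2 places in the alphabet: T, R, P, N, L, J → H.
For the second component, +3 each step: 2, 5, 8, 11, 14, 17 → 20.
Metal: repeats gold → platinum → copper → silver, so gold, platinum, copper, silver, gold, platinum → copper.
Putting it together: H/20/copper.

H/20/copper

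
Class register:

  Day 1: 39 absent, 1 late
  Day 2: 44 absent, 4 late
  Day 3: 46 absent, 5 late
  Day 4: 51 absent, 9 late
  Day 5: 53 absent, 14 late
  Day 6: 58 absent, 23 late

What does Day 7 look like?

60 absent, 37 late

Absent goes 39, 44, 46, 51, 53, 58 → 60 (alternating steps +5, +2, +5, +2, …).
For the late, each term is the sum of the two before it: 1, 4, 5, 9, 14, 23 → 37.
Combining the parts gives 60 absent, 37 late.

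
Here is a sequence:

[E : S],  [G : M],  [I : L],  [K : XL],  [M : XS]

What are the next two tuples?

[O : S], [Q : M]

Letter: letters move forward 2 places in the alphabet, so E, G, I, K, M → O → Q.
Size: S, M, L, XL, XS → S → M (runs through clothing sizes XS→XL).
Putting the parts together: [O : S] and then [Q : M].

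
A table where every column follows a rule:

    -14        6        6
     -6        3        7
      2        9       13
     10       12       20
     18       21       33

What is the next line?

26  33  53

First component: +8 each step; -14, -6, 2, 10, 18 → 26.
Second component: 6, 3, 9, 12, 21 → 33 (each term is the sum of the two before it).
Third component: each term is the sum of the two before it; 6, 7, 13, 20, 33 → 53.
So the next line is 26  33  53.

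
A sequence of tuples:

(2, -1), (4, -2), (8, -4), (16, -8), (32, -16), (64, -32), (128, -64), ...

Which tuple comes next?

First part: ×2 each step, so 2, 4, 8, 16, 32, 64, 128 → 256.
Second part: ×2 each step, so -1, -2, -4, -8, -16, -32, -64 → -128.
So the next tuple is (256, -128).

(256, -128)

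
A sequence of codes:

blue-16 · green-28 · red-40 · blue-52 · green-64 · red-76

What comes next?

Colour: repeats blue → green → red, so blue, green, red, blue, green, red → blue.
Second component — +12 each step: 16, 28, 40, 52, 64, 76 → 88.
Putting it together: blue-88.

blue-88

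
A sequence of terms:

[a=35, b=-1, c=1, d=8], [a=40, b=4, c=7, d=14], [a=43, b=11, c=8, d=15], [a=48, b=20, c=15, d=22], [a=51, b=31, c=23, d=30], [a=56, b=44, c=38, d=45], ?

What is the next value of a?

A — alternating steps +5, +3, +5, +3, …: 35, 40, 43, 48, 51, 56 → 59.
B: -1, 4, 11, 20, 31, 44 → 59 (differences are 5, 7, 9, … (increasing by 2 each time)).
For the c, each term is the sum of the two before it: 1, 7, 8, 15, 23, 38 → 61.
For the d, always 7 more than the c: 8, 14, 15, 22, 30, 45 → 68.

59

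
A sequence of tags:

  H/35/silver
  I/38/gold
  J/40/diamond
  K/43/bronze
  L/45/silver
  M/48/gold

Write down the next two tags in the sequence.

N/50/diamond, O/53/bronze

Letter: letters move forward 1 place in the alphabet, so H, I, J, K, L, M → N → O.
Second component: 35, 38, 40, 43, 45, 48 → 50 → 53 (alternating steps +3, +2, +3, +2, …).
Rank: repeats silver → gold → diamond → bronze; silver, gold, diamond, bronze, silver, gold → diamond → bronze.
Putting the parts together: N/50/diamond and then O/53/bronze.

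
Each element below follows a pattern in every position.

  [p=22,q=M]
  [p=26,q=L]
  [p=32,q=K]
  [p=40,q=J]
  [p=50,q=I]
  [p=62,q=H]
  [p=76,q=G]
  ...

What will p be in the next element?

P: 22, 26, 32, 40, 50, 62, 76 → 92 (differences are 4, 6, 8, … (increasing by 2 each time)).
For the q, letters move back 1 place in the alphabet: M, L, K, J, I, H, G → F.

92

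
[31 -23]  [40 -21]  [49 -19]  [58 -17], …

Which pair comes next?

First coordinate goes 31, 40, 49, 58 → 67 (+9 each step).
For the second coordinate, +2 each step: -23, -21, -19, -17 → -15.
Combining the parts gives [67 -15].

[67 -15]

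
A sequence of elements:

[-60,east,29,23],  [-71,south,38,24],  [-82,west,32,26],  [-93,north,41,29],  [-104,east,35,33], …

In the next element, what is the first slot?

-115

First slot goes -60, -71, -82, -93, -104 → -115 (−11 each step).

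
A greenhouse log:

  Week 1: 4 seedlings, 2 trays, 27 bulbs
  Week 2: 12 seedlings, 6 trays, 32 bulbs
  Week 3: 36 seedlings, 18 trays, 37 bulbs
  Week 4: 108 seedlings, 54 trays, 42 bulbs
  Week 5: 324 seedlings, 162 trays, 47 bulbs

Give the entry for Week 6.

972 seedlings, 486 trays, 52 bulbs

For the seedlings, ×3 each step: 4, 12, 36, 108, 324 → 972.
Trays goes 2, 6, 18, 54, 162 → 486 (×3 each step).
Bulbs: 27, 32, 37, 42, 47 → 52 (+5 each step).
Combining the parts gives 972 seedlings, 486 trays, 52 bulbs.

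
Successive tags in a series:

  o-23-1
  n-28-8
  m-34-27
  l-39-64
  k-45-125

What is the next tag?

For the letter, letters move back 1 place in the alphabet: o, n, m, l, k → j.
Second component: 23, 28, 34, 39, 45 → 50 (alternating steps +5, +6, +5, +6, …).
Third component: perfect cubes: 1³, 2³, 3³, …; 1, 8, 27, 64, 125 → 216.
Combining the parts gives j-50-216.

j-50-216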